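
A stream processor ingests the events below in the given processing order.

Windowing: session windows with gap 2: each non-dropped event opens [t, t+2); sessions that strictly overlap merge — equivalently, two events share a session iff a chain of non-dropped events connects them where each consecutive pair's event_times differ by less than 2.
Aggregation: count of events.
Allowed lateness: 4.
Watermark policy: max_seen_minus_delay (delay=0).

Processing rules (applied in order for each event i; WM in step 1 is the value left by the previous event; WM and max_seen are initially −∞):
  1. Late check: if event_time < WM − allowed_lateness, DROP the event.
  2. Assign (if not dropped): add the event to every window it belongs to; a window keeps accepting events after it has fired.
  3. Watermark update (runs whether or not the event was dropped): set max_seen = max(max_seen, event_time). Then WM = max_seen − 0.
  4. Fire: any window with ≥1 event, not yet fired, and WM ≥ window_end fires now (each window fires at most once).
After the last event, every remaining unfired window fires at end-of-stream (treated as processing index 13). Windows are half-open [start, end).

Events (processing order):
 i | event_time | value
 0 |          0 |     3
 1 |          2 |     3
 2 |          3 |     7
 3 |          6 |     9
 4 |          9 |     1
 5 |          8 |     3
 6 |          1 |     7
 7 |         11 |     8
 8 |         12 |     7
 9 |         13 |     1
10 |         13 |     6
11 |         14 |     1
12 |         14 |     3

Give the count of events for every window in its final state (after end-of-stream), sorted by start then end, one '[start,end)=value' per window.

[0,2)=1 [2,5)=2 [6,8)=1 [8,11)=2 [11,16)=6

i=0 t=0 v=3: → [0,2); WM=0
i=1 t=2 v=3: → [2,4); WM=2
i=2 t=3 v=7: → [2,5); WM=3
i=3 t=6 v=9: → [6,8); WM=6
i=4 t=9 v=1: → [9,11); WM=9
i=5 t=8 v=3: → [8,11); WM=9
i=6 t=1 v=7: DROP (t<9-4); WM=9
i=7 t=11 v=8: → [11,13); WM=11
i=8 t=12 v=7: → [11,14); WM=12
i=9 t=13 v=1: → [11,15); WM=13
i=10 t=13 v=6: → [11,15); WM=13
i=11 t=14 v=1: → [11,16); WM=14
i=12 t=14 v=3: → [11,16); WM=14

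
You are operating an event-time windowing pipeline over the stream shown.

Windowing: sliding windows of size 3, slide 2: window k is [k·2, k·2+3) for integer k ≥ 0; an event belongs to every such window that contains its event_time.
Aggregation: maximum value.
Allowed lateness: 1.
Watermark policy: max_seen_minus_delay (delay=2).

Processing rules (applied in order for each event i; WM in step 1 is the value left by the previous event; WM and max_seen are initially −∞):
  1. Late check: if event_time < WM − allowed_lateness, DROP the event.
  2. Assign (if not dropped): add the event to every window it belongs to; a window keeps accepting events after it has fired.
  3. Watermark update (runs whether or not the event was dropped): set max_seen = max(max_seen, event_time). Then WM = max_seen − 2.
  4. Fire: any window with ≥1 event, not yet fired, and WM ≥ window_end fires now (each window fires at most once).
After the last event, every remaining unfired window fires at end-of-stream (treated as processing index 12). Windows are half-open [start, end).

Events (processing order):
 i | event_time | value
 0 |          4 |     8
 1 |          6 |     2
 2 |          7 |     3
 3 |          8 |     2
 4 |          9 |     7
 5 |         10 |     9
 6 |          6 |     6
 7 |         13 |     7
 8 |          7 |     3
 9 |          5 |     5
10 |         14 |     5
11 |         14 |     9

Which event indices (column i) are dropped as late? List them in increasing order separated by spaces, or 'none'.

i=0 t=4 v=8: → [4,7),[2,5); WM=2
i=1 t=6 v=2: → [6,9),[4,7); WM=4
i=2 t=7 v=3: → [6,9); WM=5; [2,5) fires=8
i=3 t=8 v=2: → [8,11),[6,9); WM=6
i=4 t=9 v=7: → [8,11); WM=7; [4,7) fires=8
i=5 t=10 v=9: → [10,13),[8,11); WM=8
i=6 t=6 v=6: DROP (t<8-1); WM=8
i=7 t=13 v=7: → [12,15); WM=11; [6,9) fires=3 [8,11) fires=9
i=8 t=7 v=3: DROP (t<11-1); WM=11
i=9 t=5 v=5: DROP (t<11-1); WM=11
i=10 t=14 v=5: → [14,17),[12,15); WM=12
i=11 t=14 v=9: → [14,17),[12,15); WM=12

6 8 9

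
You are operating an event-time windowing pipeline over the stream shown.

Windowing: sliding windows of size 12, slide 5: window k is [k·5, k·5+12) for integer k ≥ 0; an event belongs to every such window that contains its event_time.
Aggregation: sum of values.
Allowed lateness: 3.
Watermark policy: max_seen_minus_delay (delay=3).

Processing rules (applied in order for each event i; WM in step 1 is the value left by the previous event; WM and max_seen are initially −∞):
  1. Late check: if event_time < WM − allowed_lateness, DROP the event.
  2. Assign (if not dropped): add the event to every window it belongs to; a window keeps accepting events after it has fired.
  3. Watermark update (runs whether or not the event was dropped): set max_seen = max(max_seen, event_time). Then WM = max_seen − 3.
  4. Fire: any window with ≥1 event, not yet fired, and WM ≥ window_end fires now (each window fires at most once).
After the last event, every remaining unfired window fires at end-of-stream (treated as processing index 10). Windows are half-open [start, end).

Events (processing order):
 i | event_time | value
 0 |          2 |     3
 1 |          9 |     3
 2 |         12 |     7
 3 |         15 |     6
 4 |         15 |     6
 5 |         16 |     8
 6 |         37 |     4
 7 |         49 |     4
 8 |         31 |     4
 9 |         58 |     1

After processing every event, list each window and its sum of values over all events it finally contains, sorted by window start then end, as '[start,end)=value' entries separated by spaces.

[0,12)=6 [5,17)=30 [10,22)=27 [15,27)=20 [30,42)=4 [35,47)=4 [40,52)=4 [45,57)=4 [50,62)=1 [55,67)=1

i=0 t=2 v=3: → [0,12); WM=-1
i=1 t=9 v=3: → [5,17),[0,12); WM=6
i=2 t=12 v=7: → [10,22),[5,17); WM=9
i=3 t=15 v=6: → [15,27),[10,22),[5,17); WM=12; [0,12) fires=6
i=4 t=15 v=6: → [15,27),[10,22),[5,17); WM=12
i=5 t=16 v=8: → [15,27),[10,22),[5,17); WM=13
i=6 t=37 v=4: → [35,47),[30,42); WM=34; [5,17) fires=30 [10,22) fires=27 [15,27) fires=20
i=7 t=49 v=4: → [45,57),[40,52); WM=46; [30,42) fires=4
i=8 t=31 v=4: DROP (t<46-3); WM=46
i=9 t=58 v=1: → [55,67),[50,62); WM=55; [35,47) fires=4 [40,52) fires=4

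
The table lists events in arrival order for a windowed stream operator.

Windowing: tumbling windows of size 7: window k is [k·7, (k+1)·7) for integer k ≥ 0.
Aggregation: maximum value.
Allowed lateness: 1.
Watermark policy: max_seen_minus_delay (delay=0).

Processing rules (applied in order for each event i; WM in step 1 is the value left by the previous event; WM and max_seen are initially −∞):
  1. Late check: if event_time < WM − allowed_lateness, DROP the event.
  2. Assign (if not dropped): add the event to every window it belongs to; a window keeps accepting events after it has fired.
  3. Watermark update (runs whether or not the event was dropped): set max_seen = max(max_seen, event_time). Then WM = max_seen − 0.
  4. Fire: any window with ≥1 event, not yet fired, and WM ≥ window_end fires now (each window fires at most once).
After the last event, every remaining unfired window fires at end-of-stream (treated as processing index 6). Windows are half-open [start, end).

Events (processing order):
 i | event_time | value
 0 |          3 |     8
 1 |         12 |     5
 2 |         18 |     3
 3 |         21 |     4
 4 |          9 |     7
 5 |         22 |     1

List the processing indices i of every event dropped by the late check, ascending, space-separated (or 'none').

i=0 t=3 v=8: → [0,7); WM=3
i=1 t=12 v=5: → [7,14); WM=12; [0,7) fires=8
i=2 t=18 v=3: → [14,21); WM=18; [7,14) fires=5
i=3 t=21 v=4: → [21,28); WM=21; [14,21) fires=3
i=4 t=9 v=7: DROP (t<21-1); WM=21
i=5 t=22 v=1: → [21,28); WM=22

4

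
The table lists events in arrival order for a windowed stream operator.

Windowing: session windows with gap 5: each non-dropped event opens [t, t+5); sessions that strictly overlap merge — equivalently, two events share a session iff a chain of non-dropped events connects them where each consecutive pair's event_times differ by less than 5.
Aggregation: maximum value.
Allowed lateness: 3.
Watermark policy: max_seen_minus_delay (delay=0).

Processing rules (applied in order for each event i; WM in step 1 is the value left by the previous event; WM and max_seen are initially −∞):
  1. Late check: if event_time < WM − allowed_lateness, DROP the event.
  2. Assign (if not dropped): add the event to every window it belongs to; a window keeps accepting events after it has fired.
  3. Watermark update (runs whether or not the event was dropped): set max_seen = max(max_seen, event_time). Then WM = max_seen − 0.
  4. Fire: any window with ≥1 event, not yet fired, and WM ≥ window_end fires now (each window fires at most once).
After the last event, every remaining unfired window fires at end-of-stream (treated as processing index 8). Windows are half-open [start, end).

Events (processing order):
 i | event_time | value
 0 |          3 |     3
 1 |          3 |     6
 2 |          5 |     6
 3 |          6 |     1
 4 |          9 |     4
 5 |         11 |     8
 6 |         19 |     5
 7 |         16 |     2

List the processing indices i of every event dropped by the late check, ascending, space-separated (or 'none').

none

i=0 t=3 v=3: → [3,8); WM=3
i=1 t=3 v=6: → [3,8); WM=3
i=2 t=5 v=6: → [3,10); WM=5
i=3 t=6 v=1: → [3,11); WM=6
i=4 t=9 v=4: → [3,14); WM=9
i=5 t=11 v=8: → [3,16); WM=11
i=6 t=19 v=5: → [19,24); WM=19
i=7 t=16 v=2: → [16,24); WM=19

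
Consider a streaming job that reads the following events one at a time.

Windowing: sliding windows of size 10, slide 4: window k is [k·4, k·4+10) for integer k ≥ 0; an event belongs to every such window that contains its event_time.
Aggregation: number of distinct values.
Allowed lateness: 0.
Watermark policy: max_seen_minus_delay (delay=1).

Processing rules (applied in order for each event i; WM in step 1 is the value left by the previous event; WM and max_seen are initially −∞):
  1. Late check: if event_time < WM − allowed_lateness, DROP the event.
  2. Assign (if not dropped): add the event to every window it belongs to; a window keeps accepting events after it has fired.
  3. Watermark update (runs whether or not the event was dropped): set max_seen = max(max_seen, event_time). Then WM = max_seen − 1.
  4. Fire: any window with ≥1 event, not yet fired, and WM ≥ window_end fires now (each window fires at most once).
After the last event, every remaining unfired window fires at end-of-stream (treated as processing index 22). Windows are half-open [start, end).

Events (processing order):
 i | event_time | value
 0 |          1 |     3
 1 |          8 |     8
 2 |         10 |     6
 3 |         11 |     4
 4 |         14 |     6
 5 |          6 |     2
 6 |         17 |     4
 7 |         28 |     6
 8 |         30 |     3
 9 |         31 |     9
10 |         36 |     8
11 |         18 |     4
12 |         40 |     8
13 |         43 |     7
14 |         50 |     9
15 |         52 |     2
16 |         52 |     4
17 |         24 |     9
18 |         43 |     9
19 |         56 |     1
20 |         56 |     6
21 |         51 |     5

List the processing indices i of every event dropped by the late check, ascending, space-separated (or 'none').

i=0 t=1 v=3: → [0,10); WM=0
i=1 t=8 v=8: → [8,18),[4,14),[0,10); WM=7
i=2 t=10 v=6: → [8,18),[4,14); WM=9
i=3 t=11 v=4: → [8,18),[4,14); WM=10; [0,10) fires=2
i=4 t=14 v=6: → [12,22),[8,18); WM=13
i=5 t=6 v=2: DROP (t<13-0); WM=13
i=6 t=17 v=4: → [16,26),[12,22),[8,18); WM=16; [4,14) fires=3
i=7 t=28 v=6: → [28,38),[24,34),[20,30); WM=27; [8,18) fires=3 [12,22) fires=2 [16,26) fires=1
i=8 t=30 v=3: → [28,38),[24,34); WM=29
i=9 t=31 v=9: → [28,38),[24,34); WM=30; [20,30) fires=1
i=10 t=36 v=8: → [36,46),[32,42),[28,38); WM=35; [24,34) fires=3
i=11 t=18 v=4: DROP (t<35-0); WM=35
i=12 t=40 v=8: → [40,50),[36,46),[32,42); WM=39; [28,38) fires=4
i=13 t=43 v=7: → [40,50),[36,46); WM=42; [32,42) fires=1
i=14 t=50 v=9: → [48,58),[44,54); WM=49; [36,46) fires=2
i=15 t=52 v=2: → [52,62),[48,58),[44,54); WM=51; [40,50) fires=2
i=16 t=52 v=4: → [52,62),[48,58),[44,54); WM=51
i=17 t=24 v=9: DROP (t<51-0); WM=51
i=18 t=43 v=9: DROP (t<51-0); WM=51
i=19 t=56 v=1: → [56,66),[52,62),[48,58); WM=55; [44,54) fires=3
i=20 t=56 v=6: → [56,66),[52,62),[48,58); WM=55
i=21 t=51 v=5: DROP (t<55-0); WM=55

5 11 17 18 21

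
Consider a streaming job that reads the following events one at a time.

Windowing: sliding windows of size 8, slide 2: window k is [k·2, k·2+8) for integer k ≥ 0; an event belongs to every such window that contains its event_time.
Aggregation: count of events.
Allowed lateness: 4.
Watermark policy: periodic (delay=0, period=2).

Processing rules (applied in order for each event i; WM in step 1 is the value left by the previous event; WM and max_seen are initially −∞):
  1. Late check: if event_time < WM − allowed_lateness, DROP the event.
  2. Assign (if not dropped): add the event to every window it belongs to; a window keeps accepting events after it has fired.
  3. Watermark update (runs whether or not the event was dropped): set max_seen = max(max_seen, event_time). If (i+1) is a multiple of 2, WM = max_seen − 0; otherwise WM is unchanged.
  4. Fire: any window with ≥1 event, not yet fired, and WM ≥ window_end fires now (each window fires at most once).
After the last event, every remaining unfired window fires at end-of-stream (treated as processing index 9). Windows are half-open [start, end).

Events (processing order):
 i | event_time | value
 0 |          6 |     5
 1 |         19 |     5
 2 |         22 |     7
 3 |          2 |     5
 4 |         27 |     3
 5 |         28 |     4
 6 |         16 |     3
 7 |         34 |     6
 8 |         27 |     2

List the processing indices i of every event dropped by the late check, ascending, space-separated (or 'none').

3 6 8

i=0 t=6 v=5: → [6,14),[4,12),[2,10),[0,8); WM=−∞
i=1 t=19 v=5: → [18,26),[16,24),[14,22),[12,20); WM=19; [0,8) fires=1 [2,10) fires=1 [4,12) fires=1 [6,14) fires=1
i=2 t=22 v=7: → [22,30),[20,28),[18,26),[16,24); WM=19
i=3 t=2 v=5: DROP (t<19-4); WM=22; [12,20) fires=1 [14,22) fires=1
i=4 t=27 v=3: → [26,34),[24,32),[22,30),[20,28); WM=22
i=5 t=28 v=4: → [28,36),[26,34),[24,32),[22,30); WM=28; [16,24) fires=2 [18,26) fires=2 [20,28) fires=2
i=6 t=16 v=3: DROP (t<28-4); WM=28
i=7 t=34 v=6: → [34,42),[32,40),[30,38),[28,36); WM=34; [22,30) fires=3 [24,32) fires=2 [26,34) fires=2
i=8 t=27 v=2: DROP (t<34-4); WM=34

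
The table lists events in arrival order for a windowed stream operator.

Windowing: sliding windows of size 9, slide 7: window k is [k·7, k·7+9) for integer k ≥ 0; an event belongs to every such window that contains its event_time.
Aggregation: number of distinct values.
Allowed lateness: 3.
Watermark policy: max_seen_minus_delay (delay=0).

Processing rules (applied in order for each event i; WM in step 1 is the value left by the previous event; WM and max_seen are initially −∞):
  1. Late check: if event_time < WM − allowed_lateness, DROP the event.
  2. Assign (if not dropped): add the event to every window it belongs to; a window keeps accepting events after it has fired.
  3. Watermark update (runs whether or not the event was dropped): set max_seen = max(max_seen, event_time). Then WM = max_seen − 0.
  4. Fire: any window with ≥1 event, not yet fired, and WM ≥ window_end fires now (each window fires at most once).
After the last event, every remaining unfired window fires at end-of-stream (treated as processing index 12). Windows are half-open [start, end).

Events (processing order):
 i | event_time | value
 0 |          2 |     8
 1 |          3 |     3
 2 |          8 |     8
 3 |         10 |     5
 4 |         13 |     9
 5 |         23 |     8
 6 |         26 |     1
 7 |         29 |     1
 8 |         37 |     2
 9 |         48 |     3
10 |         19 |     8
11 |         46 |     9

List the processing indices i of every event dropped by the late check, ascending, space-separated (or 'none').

10

i=0 t=2 v=8: → [0,9); WM=2
i=1 t=3 v=3: → [0,9); WM=3
i=2 t=8 v=8: → [7,16),[0,9); WM=8
i=3 t=10 v=5: → [7,16); WM=10; [0,9) fires=2
i=4 t=13 v=9: → [7,16); WM=13
i=5 t=23 v=8: → [21,30); WM=23; [7,16) fires=3
i=6 t=26 v=1: → [21,30); WM=26
i=7 t=29 v=1: → [28,37),[21,30); WM=29
i=8 t=37 v=2: → [35,44); WM=37; [21,30) fires=2 [28,37) fires=1
i=9 t=48 v=3: → [42,51); WM=48; [35,44) fires=1
i=10 t=19 v=8: DROP (t<48-3); WM=48
i=11 t=46 v=9: → [42,51); WM=48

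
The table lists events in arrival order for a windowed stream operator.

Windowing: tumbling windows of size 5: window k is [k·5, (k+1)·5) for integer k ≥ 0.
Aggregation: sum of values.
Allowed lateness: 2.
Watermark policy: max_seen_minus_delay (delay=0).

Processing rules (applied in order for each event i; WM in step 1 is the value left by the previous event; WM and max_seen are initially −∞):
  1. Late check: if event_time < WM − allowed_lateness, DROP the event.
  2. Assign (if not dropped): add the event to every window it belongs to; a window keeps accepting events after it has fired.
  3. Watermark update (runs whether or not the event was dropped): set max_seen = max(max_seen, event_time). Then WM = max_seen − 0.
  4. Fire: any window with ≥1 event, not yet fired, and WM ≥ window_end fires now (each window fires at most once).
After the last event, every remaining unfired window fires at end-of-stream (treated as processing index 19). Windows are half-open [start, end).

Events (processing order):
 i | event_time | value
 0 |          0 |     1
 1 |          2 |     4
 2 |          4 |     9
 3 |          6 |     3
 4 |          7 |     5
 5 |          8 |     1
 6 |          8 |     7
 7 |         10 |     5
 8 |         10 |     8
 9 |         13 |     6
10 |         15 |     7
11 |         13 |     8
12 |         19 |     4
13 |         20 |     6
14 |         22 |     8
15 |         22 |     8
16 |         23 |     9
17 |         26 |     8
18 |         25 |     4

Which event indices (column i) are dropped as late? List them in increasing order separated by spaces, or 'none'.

none

i=0 t=0 v=1: → [0,5); WM=0
i=1 t=2 v=4: → [0,5); WM=2
i=2 t=4 v=9: → [0,5); WM=4
i=3 t=6 v=3: → [5,10); WM=6; [0,5) fires=14
i=4 t=7 v=5: → [5,10); WM=7
i=5 t=8 v=1: → [5,10); WM=8
i=6 t=8 v=7: → [5,10); WM=8
i=7 t=10 v=5: → [10,15); WM=10; [5,10) fires=16
i=8 t=10 v=8: → [10,15); WM=10
i=9 t=13 v=6: → [10,15); WM=13
i=10 t=15 v=7: → [15,20); WM=15; [10,15) fires=19
i=11 t=13 v=8: → [10,15); WM=15
i=12 t=19 v=4: → [15,20); WM=19
i=13 t=20 v=6: → [20,25); WM=20; [15,20) fires=11
i=14 t=22 v=8: → [20,25); WM=22
i=15 t=22 v=8: → [20,25); WM=22
i=16 t=23 v=9: → [20,25); WM=23
i=17 t=26 v=8: → [25,30); WM=26; [20,25) fires=31
i=18 t=25 v=4: → [25,30); WM=26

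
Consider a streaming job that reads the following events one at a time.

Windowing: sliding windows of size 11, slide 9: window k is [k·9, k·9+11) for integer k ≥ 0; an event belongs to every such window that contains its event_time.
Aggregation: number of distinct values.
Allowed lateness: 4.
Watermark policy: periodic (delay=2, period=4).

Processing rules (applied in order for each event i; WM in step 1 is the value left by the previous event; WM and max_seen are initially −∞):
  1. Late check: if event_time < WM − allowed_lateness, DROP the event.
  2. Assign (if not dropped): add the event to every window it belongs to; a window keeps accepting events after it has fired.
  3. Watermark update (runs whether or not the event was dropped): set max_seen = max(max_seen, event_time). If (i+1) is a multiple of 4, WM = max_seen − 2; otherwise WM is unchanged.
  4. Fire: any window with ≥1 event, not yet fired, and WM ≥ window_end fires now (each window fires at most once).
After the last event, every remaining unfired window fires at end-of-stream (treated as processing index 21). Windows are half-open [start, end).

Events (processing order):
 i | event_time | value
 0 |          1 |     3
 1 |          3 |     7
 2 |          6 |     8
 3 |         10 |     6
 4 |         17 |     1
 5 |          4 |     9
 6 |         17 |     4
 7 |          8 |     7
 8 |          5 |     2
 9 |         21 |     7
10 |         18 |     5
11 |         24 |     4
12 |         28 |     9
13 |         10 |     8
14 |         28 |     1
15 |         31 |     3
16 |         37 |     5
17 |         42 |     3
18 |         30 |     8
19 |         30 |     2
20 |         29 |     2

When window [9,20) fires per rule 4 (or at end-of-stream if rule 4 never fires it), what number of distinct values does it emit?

4

i=0 t=1 v=3: → [0,11); WM=−∞
i=1 t=3 v=7: → [0,11); WM=−∞
i=2 t=6 v=8: → [0,11); WM=−∞
i=3 t=10 v=6: → [9,20),[0,11); WM=8
i=4 t=17 v=1: → [9,20); WM=8
i=5 t=4 v=9: → [0,11); WM=8
i=6 t=17 v=4: → [9,20); WM=8
i=7 t=8 v=7: → [0,11); WM=15; [0,11) fires=5
i=8 t=5 v=2: DROP (t<15-4); WM=15
i=9 t=21 v=7: → [18,29); WM=15
i=10 t=18 v=5: → [18,29),[9,20); WM=15
i=11 t=24 v=4: → [18,29); WM=22; [9,20) fires=4
i=12 t=28 v=9: → [27,38),[18,29); WM=22
i=13 t=10 v=8: DROP (t<22-4); WM=22
i=14 t=28 v=1: → [27,38),[18,29); WM=22
i=15 t=31 v=3: → [27,38); WM=29; [18,29) fires=5
i=16 t=37 v=5: → [36,47),[27,38); WM=29
i=17 t=42 v=3: → [36,47); WM=29
i=18 t=30 v=8: → [27,38); WM=29
i=19 t=30 v=2: → [27,38); WM=40; [27,38) fires=6
i=20 t=29 v=2: DROP (t<40-4); WM=40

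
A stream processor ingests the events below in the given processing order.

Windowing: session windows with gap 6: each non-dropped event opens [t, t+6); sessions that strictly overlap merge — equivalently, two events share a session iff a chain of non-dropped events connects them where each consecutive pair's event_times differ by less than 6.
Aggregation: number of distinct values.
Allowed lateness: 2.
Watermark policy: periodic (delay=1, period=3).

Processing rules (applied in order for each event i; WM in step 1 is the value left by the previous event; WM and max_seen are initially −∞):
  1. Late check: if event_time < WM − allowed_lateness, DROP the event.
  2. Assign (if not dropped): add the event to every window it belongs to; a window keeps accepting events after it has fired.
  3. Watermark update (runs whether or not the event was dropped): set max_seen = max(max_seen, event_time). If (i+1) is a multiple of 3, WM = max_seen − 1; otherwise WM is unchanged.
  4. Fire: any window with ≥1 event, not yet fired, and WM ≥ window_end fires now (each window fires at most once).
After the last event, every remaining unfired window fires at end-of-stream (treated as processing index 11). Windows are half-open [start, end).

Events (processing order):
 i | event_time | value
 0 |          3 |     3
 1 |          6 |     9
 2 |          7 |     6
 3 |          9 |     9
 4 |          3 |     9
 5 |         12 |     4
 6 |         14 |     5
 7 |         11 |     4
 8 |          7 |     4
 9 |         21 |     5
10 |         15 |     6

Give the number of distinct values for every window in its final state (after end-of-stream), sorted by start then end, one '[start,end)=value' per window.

i=0 t=3 v=3: → [3,9); WM=−∞
i=1 t=6 v=9: → [3,12); WM=−∞
i=2 t=7 v=6: → [3,13); WM=6
i=3 t=9 v=9: → [3,15); WM=6
i=4 t=3 v=9: DROP (t<6-2); WM=6
i=5 t=12 v=4: → [3,18); WM=11
i=6 t=14 v=5: → [3,20); WM=11
i=7 t=11 v=4: → [3,20); WM=11
i=8 t=7 v=4: DROP (t<11-2); WM=13
i=9 t=21 v=5: → [21,27); WM=13
i=10 t=15 v=6: → [3,21); WM=13

[3,21)=5 [21,27)=1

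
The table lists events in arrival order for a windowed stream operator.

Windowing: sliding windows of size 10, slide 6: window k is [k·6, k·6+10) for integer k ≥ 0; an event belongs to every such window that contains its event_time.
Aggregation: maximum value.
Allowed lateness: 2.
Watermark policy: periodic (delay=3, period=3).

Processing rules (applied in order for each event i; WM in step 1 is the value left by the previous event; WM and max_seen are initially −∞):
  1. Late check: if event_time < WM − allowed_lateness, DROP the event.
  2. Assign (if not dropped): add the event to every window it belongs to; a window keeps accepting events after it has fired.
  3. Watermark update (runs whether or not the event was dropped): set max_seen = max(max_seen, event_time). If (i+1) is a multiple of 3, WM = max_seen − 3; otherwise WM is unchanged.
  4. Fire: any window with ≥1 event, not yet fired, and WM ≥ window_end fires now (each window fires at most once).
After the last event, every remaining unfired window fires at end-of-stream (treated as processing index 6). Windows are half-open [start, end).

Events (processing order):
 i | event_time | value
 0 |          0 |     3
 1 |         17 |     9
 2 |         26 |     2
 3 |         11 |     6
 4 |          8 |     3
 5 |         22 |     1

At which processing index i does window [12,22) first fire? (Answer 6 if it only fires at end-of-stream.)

2

i=0 t=0 v=3: → [0,10); WM=−∞
i=1 t=17 v=9: → [12,22); WM=−∞
i=2 t=26 v=2: → [24,34),[18,28); WM=23; [0,10) fires=3 [12,22) fires=9
i=3 t=11 v=6: DROP (t<23-2); WM=23
i=4 t=8 v=3: DROP (t<23-2); WM=23
i=5 t=22 v=1: → [18,28); WM=23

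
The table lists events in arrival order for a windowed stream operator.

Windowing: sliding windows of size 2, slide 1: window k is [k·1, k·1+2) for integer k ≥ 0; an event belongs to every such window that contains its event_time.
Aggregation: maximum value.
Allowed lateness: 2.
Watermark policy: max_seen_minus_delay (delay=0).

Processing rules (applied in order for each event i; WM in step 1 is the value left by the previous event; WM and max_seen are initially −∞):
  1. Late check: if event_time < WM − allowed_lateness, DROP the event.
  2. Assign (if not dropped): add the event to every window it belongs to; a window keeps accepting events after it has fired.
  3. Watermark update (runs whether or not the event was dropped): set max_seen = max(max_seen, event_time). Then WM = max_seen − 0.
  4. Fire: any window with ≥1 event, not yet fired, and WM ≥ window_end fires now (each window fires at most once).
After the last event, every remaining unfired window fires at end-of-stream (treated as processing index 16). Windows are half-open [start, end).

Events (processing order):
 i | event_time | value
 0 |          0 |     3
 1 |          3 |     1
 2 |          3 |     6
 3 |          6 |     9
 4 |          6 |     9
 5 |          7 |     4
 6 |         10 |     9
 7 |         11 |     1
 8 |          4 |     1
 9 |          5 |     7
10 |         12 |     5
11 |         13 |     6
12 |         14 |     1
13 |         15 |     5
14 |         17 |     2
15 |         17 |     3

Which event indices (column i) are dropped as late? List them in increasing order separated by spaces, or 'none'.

i=0 t=0 v=3: → [0,2); WM=0
i=1 t=3 v=1: → [3,5),[2,4); WM=3; [0,2) fires=3
i=2 t=3 v=6: → [3,5),[2,4); WM=3
i=3 t=6 v=9: → [6,8),[5,7); WM=6; [2,4) fires=6 [3,5) fires=6
i=4 t=6 v=9: → [6,8),[5,7); WM=6
i=5 t=7 v=4: → [7,9),[6,8); WM=7; [5,7) fires=9
i=6 t=10 v=9: → [10,12),[9,11); WM=10; [6,8) fires=9 [7,9) fires=4
i=7 t=11 v=1: → [11,13),[10,12); WM=11; [9,11) fires=9
i=8 t=4 v=1: DROP (t<11-2); WM=11
i=9 t=5 v=7: DROP (t<11-2); WM=11
i=10 t=12 v=5: → [12,14),[11,13); WM=12; [10,12) fires=9
i=11 t=13 v=6: → [13,15),[12,14); WM=13; [11,13) fires=5
i=12 t=14 v=1: → [14,16),[13,15); WM=14; [12,14) fires=6
i=13 t=15 v=5: → [15,17),[14,16); WM=15; [13,15) fires=6
i=14 t=17 v=2: → [17,19),[16,18); WM=17; [14,16) fires=5 [15,17) fires=5
i=15 t=17 v=3: → [17,19),[16,18); WM=17

8 9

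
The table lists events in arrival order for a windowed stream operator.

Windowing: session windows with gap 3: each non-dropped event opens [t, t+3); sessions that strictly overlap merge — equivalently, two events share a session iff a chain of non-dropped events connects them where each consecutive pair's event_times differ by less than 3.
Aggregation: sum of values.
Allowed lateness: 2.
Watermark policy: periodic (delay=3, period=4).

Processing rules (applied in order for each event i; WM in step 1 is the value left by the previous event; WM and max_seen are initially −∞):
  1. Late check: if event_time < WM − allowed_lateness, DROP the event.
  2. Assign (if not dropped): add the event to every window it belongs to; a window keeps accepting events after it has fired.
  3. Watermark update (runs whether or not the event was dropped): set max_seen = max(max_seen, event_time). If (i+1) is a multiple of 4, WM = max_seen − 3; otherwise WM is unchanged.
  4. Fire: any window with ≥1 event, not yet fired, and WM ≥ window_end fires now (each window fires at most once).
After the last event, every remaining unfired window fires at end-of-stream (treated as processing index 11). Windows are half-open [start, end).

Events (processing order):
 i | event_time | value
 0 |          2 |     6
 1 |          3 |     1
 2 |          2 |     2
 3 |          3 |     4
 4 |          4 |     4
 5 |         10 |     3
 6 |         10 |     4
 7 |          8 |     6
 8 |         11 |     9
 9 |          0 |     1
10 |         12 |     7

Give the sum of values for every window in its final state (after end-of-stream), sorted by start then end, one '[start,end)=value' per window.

i=0 t=2 v=6: → [2,5); WM=−∞
i=1 t=3 v=1: → [2,6); WM=−∞
i=2 t=2 v=2: → [2,6); WM=−∞
i=3 t=3 v=4: → [2,6); WM=0
i=4 t=4 v=4: → [2,7); WM=0
i=5 t=10 v=3: → [10,13); WM=0
i=6 t=10 v=4: → [10,13); WM=0
i=7 t=8 v=6: → [8,13); WM=7
i=8 t=11 v=9: → [8,14); WM=7
i=9 t=0 v=1: DROP (t<7-2); WM=7
i=10 t=12 v=7: → [8,15); WM=7

[2,7)=17 [8,15)=29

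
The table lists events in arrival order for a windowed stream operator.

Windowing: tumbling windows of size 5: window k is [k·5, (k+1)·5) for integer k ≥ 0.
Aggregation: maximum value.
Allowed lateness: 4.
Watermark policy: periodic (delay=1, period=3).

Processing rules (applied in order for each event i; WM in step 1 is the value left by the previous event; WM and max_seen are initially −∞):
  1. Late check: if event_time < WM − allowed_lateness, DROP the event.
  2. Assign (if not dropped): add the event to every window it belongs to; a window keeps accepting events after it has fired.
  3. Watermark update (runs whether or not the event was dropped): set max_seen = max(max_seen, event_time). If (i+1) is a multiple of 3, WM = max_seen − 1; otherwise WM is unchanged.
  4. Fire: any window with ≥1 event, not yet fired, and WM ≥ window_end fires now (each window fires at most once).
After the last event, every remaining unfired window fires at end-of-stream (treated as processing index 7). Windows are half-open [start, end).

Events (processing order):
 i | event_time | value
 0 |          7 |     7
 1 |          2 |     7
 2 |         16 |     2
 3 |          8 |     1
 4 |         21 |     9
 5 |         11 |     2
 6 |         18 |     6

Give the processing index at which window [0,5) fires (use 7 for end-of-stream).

2

i=0 t=7 v=7: → [5,10); WM=−∞
i=1 t=2 v=7: → [0,5); WM=−∞
i=2 t=16 v=2: → [15,20); WM=15; [0,5) fires=7 [5,10) fires=7
i=3 t=8 v=1: DROP (t<15-4); WM=15
i=4 t=21 v=9: → [20,25); WM=15
i=5 t=11 v=2: → [10,15); WM=20; [10,15) fires=2 [15,20) fires=2
i=6 t=18 v=6: → [15,20); WM=20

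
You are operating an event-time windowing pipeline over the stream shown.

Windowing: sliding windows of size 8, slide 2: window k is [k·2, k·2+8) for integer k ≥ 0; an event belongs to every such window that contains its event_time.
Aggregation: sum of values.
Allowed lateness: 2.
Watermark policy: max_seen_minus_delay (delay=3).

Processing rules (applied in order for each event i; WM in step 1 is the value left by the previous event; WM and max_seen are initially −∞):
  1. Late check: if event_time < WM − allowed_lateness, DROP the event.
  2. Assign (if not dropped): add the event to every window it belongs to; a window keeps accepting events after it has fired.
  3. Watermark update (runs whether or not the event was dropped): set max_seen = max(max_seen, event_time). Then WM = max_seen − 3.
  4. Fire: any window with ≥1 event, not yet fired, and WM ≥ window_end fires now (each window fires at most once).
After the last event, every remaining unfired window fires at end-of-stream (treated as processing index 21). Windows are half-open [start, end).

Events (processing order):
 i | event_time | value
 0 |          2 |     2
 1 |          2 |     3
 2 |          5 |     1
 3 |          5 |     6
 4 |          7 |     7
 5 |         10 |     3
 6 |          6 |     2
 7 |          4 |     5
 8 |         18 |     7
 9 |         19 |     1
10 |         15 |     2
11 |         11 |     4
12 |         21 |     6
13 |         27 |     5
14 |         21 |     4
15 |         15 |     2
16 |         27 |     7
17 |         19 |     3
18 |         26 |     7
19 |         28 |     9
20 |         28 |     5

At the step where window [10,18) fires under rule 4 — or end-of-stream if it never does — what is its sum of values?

5

i=0 t=2 v=2: → [2,10),[0,8); WM=-1
i=1 t=2 v=3: → [2,10),[0,8); WM=-1
i=2 t=5 v=1: → [4,12),[2,10),[0,8); WM=2
i=3 t=5 v=6: → [4,12),[2,10),[0,8); WM=2
i=4 t=7 v=7: → [6,14),[4,12),[2,10),[0,8); WM=4
i=5 t=10 v=3: → [10,18),[8,16),[6,14),[4,12); WM=7
i=6 t=6 v=2: → [6,14),[4,12),[2,10),[0,8); WM=7
i=7 t=4 v=5: DROP (t<7-2); WM=7
i=8 t=18 v=7: → [18,26),[16,24),[14,22),[12,20); WM=15; [0,8) fires=21 [2,10) fires=21 [4,12) fires=19 [6,14) fires=12
i=9 t=19 v=1: → [18,26),[16,24),[14,22),[12,20); WM=16; [8,16) fires=3
i=10 t=15 v=2: → [14,22),[12,20),[10,18),[8,16); WM=16
i=11 t=11 v=4: DROP (t<16-2); WM=16
i=12 t=21 v=6: → [20,28),[18,26),[16,24),[14,22); WM=18; [10,18) fires=5
i=13 t=27 v=5: → [26,34),[24,32),[22,30),[20,28); WM=24; [12,20) fires=10 [14,22) fires=16 [16,24) fires=14
i=14 t=21 v=4: DROP (t<24-2); WM=24
i=15 t=15 v=2: DROP (t<24-2); WM=24
i=16 t=27 v=7: → [26,34),[24,32),[22,30),[20,28); WM=24
i=17 t=19 v=3: DROP (t<24-2); WM=24
i=18 t=26 v=7: → [26,34),[24,32),[22,30),[20,28); WM=24
i=19 t=28 v=9: → [28,36),[26,34),[24,32),[22,30); WM=25
i=20 t=28 v=5: → [28,36),[26,34),[24,32),[22,30); WM=25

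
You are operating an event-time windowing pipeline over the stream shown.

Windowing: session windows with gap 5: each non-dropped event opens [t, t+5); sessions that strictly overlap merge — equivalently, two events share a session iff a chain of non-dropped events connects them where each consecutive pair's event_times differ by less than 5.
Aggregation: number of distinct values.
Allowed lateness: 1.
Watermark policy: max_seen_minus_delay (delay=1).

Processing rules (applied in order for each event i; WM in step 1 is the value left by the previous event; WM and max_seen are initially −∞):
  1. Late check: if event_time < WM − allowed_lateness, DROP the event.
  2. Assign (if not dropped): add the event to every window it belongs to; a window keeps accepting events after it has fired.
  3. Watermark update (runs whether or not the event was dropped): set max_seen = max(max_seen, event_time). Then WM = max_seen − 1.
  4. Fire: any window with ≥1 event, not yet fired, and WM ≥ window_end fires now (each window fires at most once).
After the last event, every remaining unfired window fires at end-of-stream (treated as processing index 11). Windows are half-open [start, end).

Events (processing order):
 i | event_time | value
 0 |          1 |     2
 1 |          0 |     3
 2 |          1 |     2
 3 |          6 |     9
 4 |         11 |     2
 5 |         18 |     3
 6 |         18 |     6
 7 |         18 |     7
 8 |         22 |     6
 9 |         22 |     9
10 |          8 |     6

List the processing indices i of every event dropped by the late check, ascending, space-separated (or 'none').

10

i=0 t=1 v=2: → [1,6); WM=0
i=1 t=0 v=3: → [0,6); WM=0
i=2 t=1 v=2: → [0,6); WM=0
i=3 t=6 v=9: → [6,11); WM=5
i=4 t=11 v=2: → [11,16); WM=10
i=5 t=18 v=3: → [18,23); WM=17
i=6 t=18 v=6: → [18,23); WM=17
i=7 t=18 v=7: → [18,23); WM=17
i=8 t=22 v=6: → [18,27); WM=21
i=9 t=22 v=9: → [18,27); WM=21
i=10 t=8 v=6: DROP (t<21-1); WM=21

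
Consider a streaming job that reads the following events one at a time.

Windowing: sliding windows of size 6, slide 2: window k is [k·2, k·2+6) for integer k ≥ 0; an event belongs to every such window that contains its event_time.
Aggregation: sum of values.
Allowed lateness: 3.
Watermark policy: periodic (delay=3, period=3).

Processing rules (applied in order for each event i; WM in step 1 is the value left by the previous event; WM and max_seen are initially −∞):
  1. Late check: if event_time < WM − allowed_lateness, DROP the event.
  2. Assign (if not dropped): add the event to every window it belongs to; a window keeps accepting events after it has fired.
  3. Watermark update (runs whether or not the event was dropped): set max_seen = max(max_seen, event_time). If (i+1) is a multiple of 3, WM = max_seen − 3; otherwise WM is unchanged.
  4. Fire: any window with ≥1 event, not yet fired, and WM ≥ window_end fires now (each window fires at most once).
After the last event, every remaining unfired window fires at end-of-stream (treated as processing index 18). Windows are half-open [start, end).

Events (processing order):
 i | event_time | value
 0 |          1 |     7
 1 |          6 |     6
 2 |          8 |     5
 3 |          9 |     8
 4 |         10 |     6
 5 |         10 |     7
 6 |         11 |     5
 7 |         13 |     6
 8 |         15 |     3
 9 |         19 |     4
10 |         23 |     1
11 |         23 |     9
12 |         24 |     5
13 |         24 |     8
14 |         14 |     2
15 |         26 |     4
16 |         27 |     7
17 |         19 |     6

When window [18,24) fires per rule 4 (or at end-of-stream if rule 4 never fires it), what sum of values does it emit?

20

i=0 t=1 v=7: → [0,6); WM=−∞
i=1 t=6 v=6: → [6,12),[4,10),[2,8); WM=−∞
i=2 t=8 v=5: → [8,14),[6,12),[4,10); WM=5
i=3 t=9 v=8: → [8,14),[6,12),[4,10); WM=5
i=4 t=10 v=6: → [10,16),[8,14),[6,12); WM=5
i=5 t=10 v=7: → [10,16),[8,14),[6,12); WM=7; [0,6) fires=7
i=6 t=11 v=5: → [10,16),[8,14),[6,12); WM=7
i=7 t=13 v=6: → [12,18),[10,16),[8,14); WM=7
i=8 t=15 v=3: → [14,20),[12,18),[10,16); WM=12; [2,8) fires=6 [4,10) fires=19 [6,12) fires=37
i=9 t=19 v=4: → [18,24),[16,22),[14,20); WM=12
i=10 t=23 v=1: → [22,28),[20,26),[18,24); WM=12
i=11 t=23 v=9: → [22,28),[20,26),[18,24); WM=20; [8,14) fires=37 [10,16) fires=27 [12,18) fires=9 [14,20) fires=7
i=12 t=24 v=5: → [24,30),[22,28),[20,26); WM=20
i=13 t=24 v=8: → [24,30),[22,28),[20,26); WM=20
i=14 t=14 v=2: DROP (t<20-3); WM=21
i=15 t=26 v=4: → [26,32),[24,30),[22,28); WM=21
i=16 t=27 v=7: → [26,32),[24,30),[22,28); WM=21
i=17 t=19 v=6: → [18,24),[16,22),[14,20); WM=24; [16,22) fires=10 [18,24) fires=20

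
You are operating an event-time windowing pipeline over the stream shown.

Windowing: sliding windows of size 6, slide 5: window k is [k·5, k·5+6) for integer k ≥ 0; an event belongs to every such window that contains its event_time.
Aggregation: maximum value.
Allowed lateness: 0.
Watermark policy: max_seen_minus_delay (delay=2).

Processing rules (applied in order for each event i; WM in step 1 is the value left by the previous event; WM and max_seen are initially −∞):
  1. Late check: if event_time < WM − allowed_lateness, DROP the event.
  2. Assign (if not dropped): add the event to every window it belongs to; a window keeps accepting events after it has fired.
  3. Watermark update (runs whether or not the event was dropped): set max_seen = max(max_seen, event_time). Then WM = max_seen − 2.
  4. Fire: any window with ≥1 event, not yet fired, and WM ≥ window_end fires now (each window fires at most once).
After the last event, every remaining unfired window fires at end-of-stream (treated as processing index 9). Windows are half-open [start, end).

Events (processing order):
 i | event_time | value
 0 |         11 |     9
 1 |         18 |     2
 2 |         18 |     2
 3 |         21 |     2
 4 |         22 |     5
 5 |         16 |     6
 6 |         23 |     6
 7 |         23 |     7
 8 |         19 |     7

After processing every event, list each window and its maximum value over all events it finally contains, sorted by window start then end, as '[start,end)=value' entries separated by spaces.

i=0 t=11 v=9: → [10,16); WM=9
i=1 t=18 v=2: → [15,21); WM=16; [10,16) fires=9
i=2 t=18 v=2: → [15,21); WM=16
i=3 t=21 v=2: → [20,26); WM=19
i=4 t=22 v=5: → [20,26); WM=20
i=5 t=16 v=6: DROP (t<20-0); WM=20
i=6 t=23 v=6: → [20,26); WM=21; [15,21) fires=2
i=7 t=23 v=7: → [20,26); WM=21
i=8 t=19 v=7: DROP (t<21-0); WM=21

[10,16)=9 [15,21)=2 [20,26)=7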